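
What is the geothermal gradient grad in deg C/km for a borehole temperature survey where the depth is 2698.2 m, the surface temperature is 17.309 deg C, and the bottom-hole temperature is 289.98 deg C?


grad = (T_d - T_surf) / d * 1000
grad = (289.98 - 17.309) / 2698.2 * 1000
grad = 101.06 deg C/km


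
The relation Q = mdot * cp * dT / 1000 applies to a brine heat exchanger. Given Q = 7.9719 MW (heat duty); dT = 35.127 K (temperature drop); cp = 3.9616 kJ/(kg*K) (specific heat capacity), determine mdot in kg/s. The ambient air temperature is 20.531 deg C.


mdot = Q * 1000 / (cp * dT)
mdot = 7.9719 * 1000 / (3.9616 * 35.127)
mdot = 57.286 kg/s


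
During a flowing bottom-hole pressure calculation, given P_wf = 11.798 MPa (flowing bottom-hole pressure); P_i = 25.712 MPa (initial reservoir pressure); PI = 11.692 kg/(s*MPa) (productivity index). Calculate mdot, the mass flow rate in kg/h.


mdot = (P_i - P_wf) * PI
mdot = (25.712 - 11.798) * 11.692
mdot = 162.6825 kg/s
Convert: 162.6825 kg/s * 3600.0 = 5.8566e+05 kg/h
mdot = 5.8566e+05 kg/h


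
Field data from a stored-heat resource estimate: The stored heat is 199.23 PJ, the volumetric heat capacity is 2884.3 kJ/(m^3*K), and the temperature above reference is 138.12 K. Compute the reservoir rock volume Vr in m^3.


Vr = Q_s * 1e12 / (rhoc * dT)
Vr = 199.23 * 1e12 / (2884.3 * 138.12)
Vr = 5.0010e+08 m^3


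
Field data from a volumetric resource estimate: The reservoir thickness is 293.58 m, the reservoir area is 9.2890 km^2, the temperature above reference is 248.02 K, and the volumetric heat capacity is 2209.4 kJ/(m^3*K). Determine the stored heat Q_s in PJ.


Step 1: Vr = A*1e6*hr = 9.289*1e6*293.58 = 2.727065e+09 m^3
Step 2: Q_s = Vr*rhoc*dT/1e12 = 2.727065e+09*2209.4*248.02/1e12 = 1494.4 PJ
Q_s = 1494.4 PJ


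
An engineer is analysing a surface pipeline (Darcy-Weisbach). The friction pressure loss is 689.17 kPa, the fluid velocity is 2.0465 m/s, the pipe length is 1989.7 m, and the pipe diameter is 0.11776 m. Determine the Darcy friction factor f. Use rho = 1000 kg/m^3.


f = dP*1000 / ((L/D)*(rho*vel^2/2))
f = 689.17*1000 / ((1989.7/0.11776)*(1000*2.0465^2/2))
f = 0.019478


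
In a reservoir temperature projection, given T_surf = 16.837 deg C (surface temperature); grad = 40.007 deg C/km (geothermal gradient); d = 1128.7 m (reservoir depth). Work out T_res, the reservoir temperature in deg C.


T_res = T_surf + grad * d / 1000
T_res = 16.837 + 40.007 * 1128.7 / 1000
T_res = 61.993 deg C


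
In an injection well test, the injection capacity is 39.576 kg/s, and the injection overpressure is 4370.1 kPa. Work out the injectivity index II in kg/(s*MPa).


II = mdot * 1000 / dP
II = 39.576 * 1000 / 4370.1
II = 9.0561 kg/(s*MPa)


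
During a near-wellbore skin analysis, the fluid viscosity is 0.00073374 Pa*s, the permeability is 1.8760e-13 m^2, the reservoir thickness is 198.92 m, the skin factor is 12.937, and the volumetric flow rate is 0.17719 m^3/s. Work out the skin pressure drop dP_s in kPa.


dP_s = S * q * mu / (2*pi*k*hr) / 1000
dP_s = 12.937 * 0.17719 * 0.00073374 / (2*pi*1.8760e-13*198.92) / 1000
dP_s = 7173.4 kPa


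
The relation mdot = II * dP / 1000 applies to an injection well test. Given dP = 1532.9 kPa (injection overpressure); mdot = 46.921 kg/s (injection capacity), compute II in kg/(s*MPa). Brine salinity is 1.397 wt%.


II = mdot * 1000 / dP
II = 46.921 * 1000 / 1532.9
II = 30.609 kg/(s*MPa)


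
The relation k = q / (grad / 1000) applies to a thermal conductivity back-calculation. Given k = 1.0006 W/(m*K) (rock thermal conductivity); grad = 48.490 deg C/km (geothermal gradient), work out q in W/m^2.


q = k * grad / 1000
q = 1.0006 * 48.490 / 1000
q = 0.048519 W/m^2


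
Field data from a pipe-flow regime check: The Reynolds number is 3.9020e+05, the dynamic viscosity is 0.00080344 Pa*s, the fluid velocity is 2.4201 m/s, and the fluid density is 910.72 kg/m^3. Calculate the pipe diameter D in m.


D = Re * mu / (rho * vel)
D = 3.9020e+05 * 0.00080344 / (910.72 * 2.4201)
D = 0.14224 m


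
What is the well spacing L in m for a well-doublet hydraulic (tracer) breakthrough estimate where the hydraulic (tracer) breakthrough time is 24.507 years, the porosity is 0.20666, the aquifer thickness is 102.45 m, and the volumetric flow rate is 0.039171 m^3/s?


L = sqrt(t_bt*365.25*86400*3*Qv / (pi*hr*phi))
L = sqrt(24.507*365.25*86400*3*0.039171 / (pi*102.45*0.20666))
L = 1168.9 m


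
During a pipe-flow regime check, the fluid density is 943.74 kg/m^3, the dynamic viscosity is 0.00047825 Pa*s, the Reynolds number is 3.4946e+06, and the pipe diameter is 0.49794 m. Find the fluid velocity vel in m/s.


vel = Re * mu / (rho * D)
vel = 3.4946e+06 * 0.00047825 / (943.74 * 0.49794)
vel = 3.5565 m/s


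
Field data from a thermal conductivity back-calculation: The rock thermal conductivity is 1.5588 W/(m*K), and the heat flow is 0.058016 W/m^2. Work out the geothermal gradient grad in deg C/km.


grad = q / k * 1000
grad = 0.058016 / 1.5588 * 1000
grad = 37.218 deg C/km


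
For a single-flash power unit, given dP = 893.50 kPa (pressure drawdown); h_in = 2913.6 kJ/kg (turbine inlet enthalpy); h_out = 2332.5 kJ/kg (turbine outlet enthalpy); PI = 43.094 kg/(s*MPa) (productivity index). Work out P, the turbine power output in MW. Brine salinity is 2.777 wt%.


Step 1: mdot = PI * dP / 1000 = 43.094 * 893.5 / 1000 = 38.50449 kg/s
Step 2: P = mdot*(h_in - h_out)/1000 = 38.50449*(2913.6 - 2332.5)/1000 = 22.375 MW
P = 22.375 MW


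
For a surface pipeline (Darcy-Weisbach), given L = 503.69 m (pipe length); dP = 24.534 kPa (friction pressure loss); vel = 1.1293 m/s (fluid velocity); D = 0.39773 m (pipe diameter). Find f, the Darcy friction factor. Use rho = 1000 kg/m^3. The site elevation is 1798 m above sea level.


f = dP*1000 / ((L/D)*(rho*vel^2/2))
f = 24.534*1000 / ((503.69/0.39773)*(1000*1.1293^2/2))
f = 0.030381


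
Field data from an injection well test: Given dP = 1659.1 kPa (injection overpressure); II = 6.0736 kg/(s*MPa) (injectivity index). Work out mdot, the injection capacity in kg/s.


mdot = II * dP / 1000
mdot = 6.0736 * 1659.1 / 1000
mdot = 10.077 kg/s


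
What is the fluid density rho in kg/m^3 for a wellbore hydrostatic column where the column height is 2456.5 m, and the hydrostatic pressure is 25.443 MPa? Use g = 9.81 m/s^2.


rho = P * 1e6 / (g * h)
rho = 25.443 * 1e6 / (9.81 * 2456.5)
rho = 1055.8 kg/m^3


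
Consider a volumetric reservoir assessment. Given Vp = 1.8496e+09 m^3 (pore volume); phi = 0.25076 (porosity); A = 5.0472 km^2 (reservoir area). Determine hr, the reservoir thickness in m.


hr = Vp / (A * 1e6 * phi)
hr = 1.8496e+09 / (5.0472 * 1e6 * 0.25076)
hr = 1461.4 m


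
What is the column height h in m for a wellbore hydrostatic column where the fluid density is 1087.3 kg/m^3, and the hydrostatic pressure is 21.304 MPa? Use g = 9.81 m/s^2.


h = P * 1e6 / (g * rho)
h = 21.304 * 1e6 / (9.81 * 1087.3)
h = 1997.3 m


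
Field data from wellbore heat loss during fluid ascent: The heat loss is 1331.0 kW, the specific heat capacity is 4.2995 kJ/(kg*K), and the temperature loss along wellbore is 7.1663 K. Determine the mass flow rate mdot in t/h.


mdot = Q_loss / (cp * dT)
mdot = 1331.0 / (4.2995 * 7.1663)
mdot = 43.19815 kg/s
Convert: 43.19815 kg/s * 3.6 = 155.51 t/h
mdot = 155.51 t/h


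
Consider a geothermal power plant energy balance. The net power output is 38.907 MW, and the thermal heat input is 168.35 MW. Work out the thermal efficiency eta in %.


eta = W_net / Q_in * 100
eta = 38.907 / 168.35 * 100
eta = 23.111 %


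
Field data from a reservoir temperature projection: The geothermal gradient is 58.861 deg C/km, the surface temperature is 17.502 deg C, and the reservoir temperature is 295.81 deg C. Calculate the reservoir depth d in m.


d = (T_res - T_surf) / grad * 1000
d = (295.81 - 17.502) / 58.861 * 1000
d = 4728.2 m


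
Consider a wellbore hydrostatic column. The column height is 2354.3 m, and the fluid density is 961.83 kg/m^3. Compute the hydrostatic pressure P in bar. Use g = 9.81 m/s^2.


P = rho * g * h / 1e6
P = 961.83 * 9.81 * 2354.3 / 1e6
P = 22.21412 MPa
Convert: 22.21412 MPa * 10.0 = 222.14 bar
P = 222.14 bar


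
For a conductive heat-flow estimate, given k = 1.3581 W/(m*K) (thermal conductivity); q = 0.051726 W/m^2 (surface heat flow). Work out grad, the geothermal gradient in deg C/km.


grad = q * 1000 / k
grad = 0.051726 * 1000 / 1.3581
grad = 38.087 deg C/km


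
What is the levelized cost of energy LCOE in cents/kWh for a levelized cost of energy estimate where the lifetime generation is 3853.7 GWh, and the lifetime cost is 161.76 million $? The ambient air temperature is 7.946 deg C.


LCOE = C_tot / E_tot * 100
LCOE = 161.76 / 3853.7 * 100
LCOE = 4.1975 cents/kWh


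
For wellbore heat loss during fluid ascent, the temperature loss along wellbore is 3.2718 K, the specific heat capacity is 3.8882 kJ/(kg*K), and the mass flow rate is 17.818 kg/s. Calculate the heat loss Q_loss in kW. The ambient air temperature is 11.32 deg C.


Q_loss = mdot * cp * dT
Q_loss = 17.818 * 3.8882 * 3.2718
Q_loss = 226.67 kW


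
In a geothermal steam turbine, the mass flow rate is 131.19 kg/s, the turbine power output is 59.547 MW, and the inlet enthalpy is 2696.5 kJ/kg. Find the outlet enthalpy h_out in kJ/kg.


h_out = h_in - P * 1000 / mdot
h_out = 2696.5 - 59.547 * 1000 / 131.19
h_out = 2242.6 kJ/kg


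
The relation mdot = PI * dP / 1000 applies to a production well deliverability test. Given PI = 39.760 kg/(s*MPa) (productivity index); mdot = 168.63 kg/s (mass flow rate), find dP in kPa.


dP = mdot * 1000 / PI
dP = 168.63 * 1000 / 39.760
dP = 4241.2 kPa


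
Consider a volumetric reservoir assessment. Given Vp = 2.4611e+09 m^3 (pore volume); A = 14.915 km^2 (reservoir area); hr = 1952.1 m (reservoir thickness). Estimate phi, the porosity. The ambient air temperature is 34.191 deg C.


phi = Vp / (A * 1e6 * hr)
phi = 2.4611e+09 / (14.915 * 1e6 * 1952.1)
phi = 0.084529


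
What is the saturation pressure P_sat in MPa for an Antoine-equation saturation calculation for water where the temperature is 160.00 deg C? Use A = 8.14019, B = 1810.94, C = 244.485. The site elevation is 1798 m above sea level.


P_sat = 10^(A - B/(C + T)) / 760 * 0.101325
P_sat = 10^(8.14019 - 1810.94/(244.485 + 160.00)) / 760 * 0.101325
P_sat = 0.61368 MPa


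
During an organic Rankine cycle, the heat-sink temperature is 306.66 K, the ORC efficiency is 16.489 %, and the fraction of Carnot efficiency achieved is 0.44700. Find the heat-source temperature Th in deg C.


Th = Tc / (1 - (eta_orc/100)/f)
Th = 306.66 / (1 - (16.489/100)/0.44700)
Th = 485.8992 K
Convert to deg C: 485.8992 - 273.15 = 212.75 deg C
Th = 212.75 deg C


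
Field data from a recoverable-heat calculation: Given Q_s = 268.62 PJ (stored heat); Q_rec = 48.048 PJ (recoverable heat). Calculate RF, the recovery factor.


RF = Q_rec / Q_s
RF = 48.048 / 268.62
RF = 0.17887


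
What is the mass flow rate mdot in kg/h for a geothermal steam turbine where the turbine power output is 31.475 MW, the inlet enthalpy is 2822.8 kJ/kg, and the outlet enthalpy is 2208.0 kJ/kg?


mdot = P * 1000 / (h_in - h_out)
mdot = 31.475 * 1000 / (2822.8 - 2208.0)
mdot = 51.19551 kg/s
Convert: 51.19551 kg/s * 3600.0 = 1.8430e+05 kg/h
mdot = 1.8430e+05 kg/h


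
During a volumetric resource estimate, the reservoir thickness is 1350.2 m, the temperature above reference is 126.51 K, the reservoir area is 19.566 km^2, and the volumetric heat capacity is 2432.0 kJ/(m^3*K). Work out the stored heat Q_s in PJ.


Step 1: Vr = A*1e6*hr = 19.566*1e6*1350.2 = 2.641801e+10 m^3
Step 2: Q_s = Vr*rhoc*dT/1e12 = 2.641801e+10*2432.0*126.51/1e12 = 8128.1 PJ
Q_s = 8128.1 PJ


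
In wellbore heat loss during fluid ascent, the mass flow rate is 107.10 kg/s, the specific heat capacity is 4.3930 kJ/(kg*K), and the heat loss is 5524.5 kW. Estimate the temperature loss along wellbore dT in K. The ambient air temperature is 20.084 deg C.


dT = Q_loss / (mdot * cp)
dT = 5524.5 / (107.10 * 4.3930)
dT = 11.742 K


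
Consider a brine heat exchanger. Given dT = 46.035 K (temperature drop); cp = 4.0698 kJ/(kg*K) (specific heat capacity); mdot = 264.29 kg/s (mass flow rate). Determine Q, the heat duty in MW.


Q = mdot * cp * dT / 1000
Q = 264.29 * 4.0698 * 46.035 / 1000
Q = 49.516 MW


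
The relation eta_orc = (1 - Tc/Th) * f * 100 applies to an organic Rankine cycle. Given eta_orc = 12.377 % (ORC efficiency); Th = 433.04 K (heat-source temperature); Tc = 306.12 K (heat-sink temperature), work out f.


f = (eta_orc/100) / (1 - Tc/Th)
f = (12.377/100) / (1 - 306.12/433.04)
f = 0.42229


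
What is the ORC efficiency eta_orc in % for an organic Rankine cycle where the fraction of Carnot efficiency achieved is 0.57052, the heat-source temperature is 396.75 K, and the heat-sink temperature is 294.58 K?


eta_orc = (1 - Tc/Th) * f * 100
eta_orc = (1 - 294.58/396.75) * 0.57052 * 100
eta_orc = 14.692 %


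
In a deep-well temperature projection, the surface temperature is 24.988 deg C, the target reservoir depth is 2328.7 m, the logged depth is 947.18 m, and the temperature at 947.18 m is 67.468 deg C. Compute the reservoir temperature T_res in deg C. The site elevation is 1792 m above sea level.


Step 1: grad = (T_d1 - T_surf)/d1 * 1000 = (67.468 - 24.988)/947.18 * 1000 = 44.84892 deg C/km
Step 2: T_res = T_surf + grad*d2/1000 = 24.988 + 44.84892*2328.7/1000 = 129.43 deg C
T_res = 129.43 deg C


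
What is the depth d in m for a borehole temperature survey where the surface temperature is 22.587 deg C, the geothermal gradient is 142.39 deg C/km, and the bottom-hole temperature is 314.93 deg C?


d = (T_d - T_surf) / grad * 1000
d = (314.93 - 22.587) / 142.39 * 1000
d = 2053.1 m


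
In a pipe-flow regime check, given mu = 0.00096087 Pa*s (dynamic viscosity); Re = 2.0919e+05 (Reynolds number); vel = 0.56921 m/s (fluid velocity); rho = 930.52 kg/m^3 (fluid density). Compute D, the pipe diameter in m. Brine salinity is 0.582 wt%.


D = Re * mu / (rho * vel)
D = 2.0919e+05 * 0.00096087 / (930.52 * 0.56921)
D = 0.37950 m


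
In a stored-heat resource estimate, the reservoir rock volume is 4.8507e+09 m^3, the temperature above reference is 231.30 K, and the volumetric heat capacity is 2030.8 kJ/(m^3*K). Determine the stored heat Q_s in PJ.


Q_s = Vr * rhoc * dT / 1e12
Q_s = 4.8507e+09 * 2030.8 * 231.30 / 1e12
Q_s = 2278.5 PJ


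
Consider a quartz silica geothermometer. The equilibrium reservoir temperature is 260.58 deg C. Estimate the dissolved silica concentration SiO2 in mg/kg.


SiO2 = 10^(5.19 - 1309/(T_eq + 273.15))
SiO2 = 10^(5.19 - 1309/(260.58 + 273.15))
SiO2 = 546.32 mg/kg


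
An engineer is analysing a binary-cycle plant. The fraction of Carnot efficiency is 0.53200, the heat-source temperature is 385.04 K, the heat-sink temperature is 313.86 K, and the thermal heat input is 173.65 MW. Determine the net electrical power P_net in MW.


Step 1: eta = (1 - Tc/Th)*f = (1 - 313.86/385.04)*0.532 = 0.09834760
Step 2: P_net = eta * Q_in = 0.09834760 * 173.65 = 17.078 MW
P_net = 17.078 MW


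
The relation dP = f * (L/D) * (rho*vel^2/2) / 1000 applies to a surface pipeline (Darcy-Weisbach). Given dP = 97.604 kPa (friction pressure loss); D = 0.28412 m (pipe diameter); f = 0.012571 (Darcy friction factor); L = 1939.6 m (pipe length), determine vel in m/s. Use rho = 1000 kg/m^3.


vel = sqrt(dP*1000*2*D / (f*L*rho))
vel = sqrt(97.604*1000*2*0.28412 / (0.012571*1939.6*1000))
vel = 1.5082 m/s


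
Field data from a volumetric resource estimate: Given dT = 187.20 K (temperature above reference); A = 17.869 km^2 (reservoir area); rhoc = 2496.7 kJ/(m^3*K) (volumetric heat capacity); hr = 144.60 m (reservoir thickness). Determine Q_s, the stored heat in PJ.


Step 1: Vr = A*1e6*hr = 17.869*1e6*144.6 = 2.583857e+09 m^3
Step 2: Q_s = Vr*rhoc*dT/1e12 = 2.583857e+09*2496.7*187.2/1e12 = 1207.6 PJ
Q_s = 1207.6 PJ


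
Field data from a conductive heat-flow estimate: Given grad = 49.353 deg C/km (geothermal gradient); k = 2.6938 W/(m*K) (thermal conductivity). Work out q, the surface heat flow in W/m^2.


q = k * grad / 1000
q = 2.6938 * 49.353 / 1000
q = 0.13295 W/m^2


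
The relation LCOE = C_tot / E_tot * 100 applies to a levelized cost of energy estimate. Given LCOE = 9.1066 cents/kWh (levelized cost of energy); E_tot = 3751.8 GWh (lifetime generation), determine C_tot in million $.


C_tot = LCOE / 100 * E_tot
C_tot = 9.1066 / 100 * 3751.8
C_tot = 341.66 million $


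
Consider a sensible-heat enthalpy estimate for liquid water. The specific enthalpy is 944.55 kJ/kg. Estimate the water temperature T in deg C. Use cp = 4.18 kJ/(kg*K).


T = h / cp
T = 944.55 / 4.18
T = 225.97 deg C


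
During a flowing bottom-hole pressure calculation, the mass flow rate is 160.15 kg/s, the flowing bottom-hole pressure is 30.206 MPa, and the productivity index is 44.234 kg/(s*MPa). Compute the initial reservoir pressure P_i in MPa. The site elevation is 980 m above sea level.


P_i = P_wf + mdot / PI
P_i = 30.206 + 160.15 / 44.234
P_i = 33.827 MPa


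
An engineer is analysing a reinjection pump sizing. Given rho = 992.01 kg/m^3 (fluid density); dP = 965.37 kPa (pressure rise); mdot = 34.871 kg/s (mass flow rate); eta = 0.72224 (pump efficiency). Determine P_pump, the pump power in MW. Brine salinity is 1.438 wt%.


P_pump = mdot * dP / (rho * eta)
P_pump = 34.871 * 965.37 / (992.01 * 0.72224)
P_pump = 46.98515 kW
Convert: 46.98515 kW * 0.001 = 0.046985 MW
P_pump = 0.046985 MW


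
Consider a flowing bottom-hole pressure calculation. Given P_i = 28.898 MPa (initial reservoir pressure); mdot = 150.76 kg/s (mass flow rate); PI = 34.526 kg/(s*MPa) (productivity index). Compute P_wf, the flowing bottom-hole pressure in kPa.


P_wf = P_i - mdot / PI
P_wf = 28.898 - 150.76 / 34.526
P_wf = 24.53144 MPa
Convert: 24.53144 MPa * 1000.0 = 24531 kPa
P_wf = 24531 kPa


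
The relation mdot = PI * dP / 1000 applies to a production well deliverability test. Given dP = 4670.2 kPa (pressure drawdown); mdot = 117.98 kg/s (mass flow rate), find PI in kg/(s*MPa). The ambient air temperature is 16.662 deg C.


PI = mdot * 1000 / dP
PI = 117.98 * 1000 / 4670.2
PI = 25.262 kg/(s*MPa)


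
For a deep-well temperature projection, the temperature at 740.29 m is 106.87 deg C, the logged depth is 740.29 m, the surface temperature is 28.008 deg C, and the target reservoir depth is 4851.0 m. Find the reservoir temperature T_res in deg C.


Step 1: grad = (T_d1 - T_surf)/d1 * 1000 = (106.87 - 28.008)/740.29 * 1000 = 106.5285 deg C/km
Step 2: T_res = T_surf + grad*d2/1000 = 28.008 + 106.5285*4851.0/1000 = 544.78 deg C
T_res = 544.78 deg C


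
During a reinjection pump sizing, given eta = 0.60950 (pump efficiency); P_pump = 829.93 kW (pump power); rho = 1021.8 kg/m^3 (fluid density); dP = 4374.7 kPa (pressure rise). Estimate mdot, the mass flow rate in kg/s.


mdot = P_pump * rho * eta / dP
mdot = 829.93 * 1021.8 * 0.60950 / 4374.7
mdot = 118.15 kg/s


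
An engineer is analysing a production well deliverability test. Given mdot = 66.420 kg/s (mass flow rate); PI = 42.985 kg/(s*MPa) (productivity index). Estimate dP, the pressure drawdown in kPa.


dP = mdot * 1000 / PI
dP = 66.420 * 1000 / 42.985
dP = 1545.2 kPa


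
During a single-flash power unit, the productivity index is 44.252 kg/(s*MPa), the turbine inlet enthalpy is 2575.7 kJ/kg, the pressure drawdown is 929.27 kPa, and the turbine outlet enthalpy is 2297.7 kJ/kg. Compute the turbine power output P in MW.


Step 1: mdot = PI * dP / 1000 = 44.252 * 929.27 / 1000 = 41.12206 kg/s
Step 2: P = mdot*(h_in - h_out)/1000 = 41.12206*(2575.7 - 2297.7)/1000 = 11.432 MW
P = 11.432 MW


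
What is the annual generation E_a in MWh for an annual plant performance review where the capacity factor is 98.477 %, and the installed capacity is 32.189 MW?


E_a = CF / 100 * cap * 8760
E_a = 98.477 / 100 * 32.189 * 8760
E_a = 2.7768e+05 MWh


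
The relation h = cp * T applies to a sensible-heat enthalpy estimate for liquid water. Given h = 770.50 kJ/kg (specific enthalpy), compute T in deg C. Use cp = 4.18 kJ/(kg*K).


T = h / cp
T = 770.50 / 4.18
T = 184.33 deg C


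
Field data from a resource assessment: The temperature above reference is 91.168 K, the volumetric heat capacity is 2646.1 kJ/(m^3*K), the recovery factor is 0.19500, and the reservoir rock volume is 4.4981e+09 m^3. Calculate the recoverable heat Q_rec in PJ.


Step 1: Q_s = Vr*rhoc*dT/1e12 = 4.4981e+09*2646.1*91.168/1e12 = 1085.120 PJ
Step 2: Q_rec = Q_s * RF = 1085.120 * 0.195 = 211.60 PJ
Q_rec = 211.60 PJ


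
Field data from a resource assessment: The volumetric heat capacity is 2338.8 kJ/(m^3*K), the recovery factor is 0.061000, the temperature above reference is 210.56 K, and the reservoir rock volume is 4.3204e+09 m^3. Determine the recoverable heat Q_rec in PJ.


Step 1: Q_s = Vr*rhoc*dT/1e12 = 4.3204e+09*2338.8*210.56/1e12 = 2127.614 PJ
Step 2: Q_rec = Q_s * RF = 2127.614 * 0.061 = 129.78 PJ
Q_rec = 129.78 PJ


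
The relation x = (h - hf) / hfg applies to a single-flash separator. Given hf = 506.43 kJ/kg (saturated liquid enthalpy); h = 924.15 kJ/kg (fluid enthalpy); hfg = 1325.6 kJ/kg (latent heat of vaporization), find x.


x = (h - hf) / hfg
x = (924.15 - 506.43) / 1325.6
x = 0.31512


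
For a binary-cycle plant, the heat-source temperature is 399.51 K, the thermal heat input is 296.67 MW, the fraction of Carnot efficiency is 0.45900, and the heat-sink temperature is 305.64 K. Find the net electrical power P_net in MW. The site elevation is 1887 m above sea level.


Step 1: eta = (1 - Tc/Th)*f = (1 - 305.64/399.51)*0.459 = 0.1078479
Step 2: P_net = eta * Q_in = 0.1078479 * 296.67 = 31.995 MW
P_net = 31.995 MW


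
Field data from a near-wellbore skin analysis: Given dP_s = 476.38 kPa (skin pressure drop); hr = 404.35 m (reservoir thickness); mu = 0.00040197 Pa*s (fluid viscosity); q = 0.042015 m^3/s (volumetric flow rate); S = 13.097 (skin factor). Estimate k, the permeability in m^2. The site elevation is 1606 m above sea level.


k = S*q*mu / (2*pi*dP_s*1000*hr)
k = 13.097*0.042015*0.00040197 / (2*pi*476.38*1000*404.35)
k = 1.8276e-13 m^2


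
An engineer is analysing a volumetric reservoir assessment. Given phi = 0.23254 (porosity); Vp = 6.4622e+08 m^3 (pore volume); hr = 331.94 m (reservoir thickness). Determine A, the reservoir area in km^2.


A = Vp / (1e6 * hr * phi)
A = 6.4622e+08 / (1e6 * 331.94 * 0.23254)
A = 8.3719 km^2


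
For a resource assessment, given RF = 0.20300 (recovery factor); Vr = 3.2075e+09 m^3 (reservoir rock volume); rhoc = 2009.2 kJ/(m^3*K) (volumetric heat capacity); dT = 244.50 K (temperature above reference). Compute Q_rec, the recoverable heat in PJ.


Step 1: Q_s = Vr*rhoc*dT/1e12 = 3.2075e+09*2009.2*244.5/1e12 = 1575.682 PJ
Step 2: Q_rec = Q_s * RF = 1575.682 * 0.203 = 319.86 PJ
Q_rec = 319.86 PJ


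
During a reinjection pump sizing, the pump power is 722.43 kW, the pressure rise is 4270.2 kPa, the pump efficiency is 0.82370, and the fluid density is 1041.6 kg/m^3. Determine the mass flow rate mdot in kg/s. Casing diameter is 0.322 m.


mdot = P_pump * rho * eta / dP
mdot = 722.43 * 1041.6 * 0.82370 / 4270.2
mdot = 145.15 kg/s


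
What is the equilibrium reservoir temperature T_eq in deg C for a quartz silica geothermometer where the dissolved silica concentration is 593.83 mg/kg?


T_eq = 1309 / (5.19 - log10(SiO2)) - 273.15
T_eq = 1309 / (5.19 - log10(593.83)) - 273.15
T_eq = 268.58 deg C


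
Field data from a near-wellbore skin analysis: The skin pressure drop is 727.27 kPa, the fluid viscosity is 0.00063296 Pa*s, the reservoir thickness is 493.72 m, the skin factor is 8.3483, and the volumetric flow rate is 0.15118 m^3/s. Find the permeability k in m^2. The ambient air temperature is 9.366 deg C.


k = S*q*mu / (2*pi*dP_s*1000*hr)
k = 8.3483*0.15118*0.00063296 / (2*pi*727.27*1000*493.72)
k = 3.5409e-13 m^2


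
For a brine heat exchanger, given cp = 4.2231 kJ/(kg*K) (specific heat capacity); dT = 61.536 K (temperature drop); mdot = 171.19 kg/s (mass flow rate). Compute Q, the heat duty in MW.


Q = mdot * cp * dT / 1000
Q = 171.19 * 4.2231 * 61.536 / 1000
Q = 44.488 MW


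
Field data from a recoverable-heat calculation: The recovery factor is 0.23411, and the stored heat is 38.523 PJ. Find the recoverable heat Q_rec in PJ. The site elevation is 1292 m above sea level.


Q_rec = Q_s * RF
Q_rec = 38.523 * 0.23411
Q_rec = 9.0186 PJ


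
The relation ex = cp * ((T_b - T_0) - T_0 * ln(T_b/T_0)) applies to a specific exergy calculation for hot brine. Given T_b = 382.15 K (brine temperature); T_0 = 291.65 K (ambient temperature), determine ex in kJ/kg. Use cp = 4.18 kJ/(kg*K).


ex = cp * ((T_b - T_0) - T_0 * ln(T_b/T_0))
ex = 4.18 * ((382.15 - 291.65) - 291.65 * ln(382.15/291.65))
ex = 48.818 kJ/kg


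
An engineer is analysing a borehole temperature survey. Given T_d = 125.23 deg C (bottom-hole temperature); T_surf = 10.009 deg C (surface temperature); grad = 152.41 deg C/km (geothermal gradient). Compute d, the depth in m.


d = (T_d - T_surf) / grad * 1000
d = (125.23 - 10.009) / 152.41 * 1000
d = 755.99 m


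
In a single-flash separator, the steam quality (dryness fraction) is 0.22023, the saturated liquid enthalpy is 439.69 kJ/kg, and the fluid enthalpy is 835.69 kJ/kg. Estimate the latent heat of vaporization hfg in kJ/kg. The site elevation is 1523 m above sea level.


hfg = (h - hf) / x
hfg = (835.69 - 439.69) / 0.22023
hfg = 1798.1 kJ/kg


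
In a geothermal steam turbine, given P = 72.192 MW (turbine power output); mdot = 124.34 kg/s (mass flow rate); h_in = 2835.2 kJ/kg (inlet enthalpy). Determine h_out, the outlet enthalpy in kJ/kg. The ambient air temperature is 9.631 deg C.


h_out = h_in - P * 1000 / mdot
h_out = 2835.2 - 72.192 * 1000 / 124.34
h_out = 2254.6 kJ/kg


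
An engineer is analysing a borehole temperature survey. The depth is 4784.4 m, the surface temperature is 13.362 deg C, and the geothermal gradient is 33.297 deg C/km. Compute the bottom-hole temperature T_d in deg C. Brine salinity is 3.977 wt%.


T_d = T_surf + grad * d / 1000
T_d = 13.362 + 33.297 * 4784.4 / 1000
T_d = 172.67 deg C


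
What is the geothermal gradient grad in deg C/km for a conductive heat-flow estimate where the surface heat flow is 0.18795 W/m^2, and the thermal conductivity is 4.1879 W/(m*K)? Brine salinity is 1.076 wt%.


grad = q * 1000 / k
grad = 0.18795 * 1000 / 4.1879
grad = 44.879 deg C/km


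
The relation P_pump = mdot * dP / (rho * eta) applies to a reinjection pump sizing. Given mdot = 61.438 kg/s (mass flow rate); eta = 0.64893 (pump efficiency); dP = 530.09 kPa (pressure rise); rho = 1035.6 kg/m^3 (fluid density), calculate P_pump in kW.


P_pump = mdot * dP / (rho * eta)
P_pump = 61.438 * 530.09 / (1035.6 * 0.64893)
P_pump = 48.461 kW


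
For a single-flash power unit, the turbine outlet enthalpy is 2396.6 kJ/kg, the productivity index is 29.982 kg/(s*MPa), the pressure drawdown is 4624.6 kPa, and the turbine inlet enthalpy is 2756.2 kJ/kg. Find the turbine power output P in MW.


Step 1: mdot = PI * dP / 1000 = 29.982 * 4624.6 / 1000 = 138.6548 kg/s
Step 2: P = mdot*(h_in - h_out)/1000 = 138.6548*(2756.2 - 2396.6)/1000 = 49.860 MW
P = 49.860 MW


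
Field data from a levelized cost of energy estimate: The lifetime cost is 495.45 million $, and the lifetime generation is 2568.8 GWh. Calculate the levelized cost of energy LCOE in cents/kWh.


LCOE = C_tot / E_tot * 100
LCOE = 495.45 / 2568.8 * 100
LCOE = 19.287 cents/kWh


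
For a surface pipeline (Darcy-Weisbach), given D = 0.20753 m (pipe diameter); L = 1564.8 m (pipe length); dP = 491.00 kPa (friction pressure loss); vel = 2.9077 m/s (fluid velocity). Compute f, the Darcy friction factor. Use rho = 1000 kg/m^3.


f = dP*1000 / ((L/D)*(rho*vel^2/2))
f = 491.00*1000 / ((1564.8/0.20753)*(1000*2.9077^2/2))
f = 0.015404


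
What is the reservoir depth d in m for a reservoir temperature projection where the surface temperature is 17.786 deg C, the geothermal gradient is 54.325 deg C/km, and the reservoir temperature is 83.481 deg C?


d = (T_res - T_surf) / grad * 1000
d = (83.481 - 17.786) / 54.325 * 1000
d = 1209.3 m


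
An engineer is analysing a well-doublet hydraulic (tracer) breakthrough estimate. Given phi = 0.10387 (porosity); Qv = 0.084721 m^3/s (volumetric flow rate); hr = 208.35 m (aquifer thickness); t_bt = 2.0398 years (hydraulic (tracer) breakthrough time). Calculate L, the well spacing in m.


L = sqrt(t_bt*365.25*86400*3*Qv / (pi*hr*phi))
L = sqrt(2.0398*365.25*86400*3*0.084721 / (pi*208.35*0.10387))
L = 490.55 m


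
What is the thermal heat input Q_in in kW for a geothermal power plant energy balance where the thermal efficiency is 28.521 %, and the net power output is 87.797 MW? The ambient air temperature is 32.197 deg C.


Q_in = W_net / (eta / 100)
Q_in = 87.797 / (28.521 / 100)
Q_in = 307.8328 MW
Convert: 307.8328 MW * 1000.0 = 3.0783e+05 kW
Q_in = 3.0783e+05 kW


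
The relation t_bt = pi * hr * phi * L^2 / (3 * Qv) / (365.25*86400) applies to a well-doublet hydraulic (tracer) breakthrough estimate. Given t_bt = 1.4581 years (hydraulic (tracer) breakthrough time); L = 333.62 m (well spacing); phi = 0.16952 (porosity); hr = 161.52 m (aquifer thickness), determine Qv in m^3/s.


Qv = pi*hr*phi*L^2 / (3*t_bt*365.25*86400)
Qv = pi*161.52*0.16952*333.62^2 / (3*1.4581*365.25*86400)
Qv = 0.069357 m^3/s


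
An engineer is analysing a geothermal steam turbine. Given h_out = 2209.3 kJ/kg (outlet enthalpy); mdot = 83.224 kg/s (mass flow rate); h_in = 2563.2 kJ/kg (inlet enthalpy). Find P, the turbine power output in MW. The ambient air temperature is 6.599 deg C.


P = mdot * (h_in - h_out) / 1000
P = 83.224 * (2563.2 - 2209.3) / 1000
P = 29.453 MW


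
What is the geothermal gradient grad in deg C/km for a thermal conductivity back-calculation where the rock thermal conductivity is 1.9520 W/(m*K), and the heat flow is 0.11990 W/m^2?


grad = q / k * 1000
grad = 0.11990 / 1.9520 * 1000
grad = 61.424 deg C/km


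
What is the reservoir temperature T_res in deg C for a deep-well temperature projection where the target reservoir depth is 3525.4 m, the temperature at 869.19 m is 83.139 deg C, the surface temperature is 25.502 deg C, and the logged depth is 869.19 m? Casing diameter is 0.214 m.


Step 1: grad = (T_d1 - T_surf)/d1 * 1000 = (83.139 - 25.502)/869.19 * 1000 = 66.31116 deg C/km
Step 2: T_res = T_surf + grad*d2/1000 = 25.502 + 66.31116*3525.4/1000 = 259.28 deg C
T_res = 259.28 deg C


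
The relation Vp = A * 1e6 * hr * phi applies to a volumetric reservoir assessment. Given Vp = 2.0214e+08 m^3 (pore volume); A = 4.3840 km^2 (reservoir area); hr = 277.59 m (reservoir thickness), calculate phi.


phi = Vp / (A * 1e6 * hr)
phi = 2.0214e+08 / (4.3840 * 1e6 * 277.59)
phi = 0.16610


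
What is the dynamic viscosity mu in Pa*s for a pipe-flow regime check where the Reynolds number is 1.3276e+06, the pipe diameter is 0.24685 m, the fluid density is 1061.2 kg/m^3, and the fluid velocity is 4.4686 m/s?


mu = rho * vel * D / Re
mu = 1061.2 * 4.4686 * 0.24685 / 1.3276e+06
mu = 0.00088173 Pa*s


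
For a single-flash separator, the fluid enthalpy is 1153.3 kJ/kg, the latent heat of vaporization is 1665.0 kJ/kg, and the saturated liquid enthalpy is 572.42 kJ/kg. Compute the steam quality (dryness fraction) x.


x = (h - hf) / hfg
x = (1153.3 - 572.42) / 1665.0
x = 0.34888


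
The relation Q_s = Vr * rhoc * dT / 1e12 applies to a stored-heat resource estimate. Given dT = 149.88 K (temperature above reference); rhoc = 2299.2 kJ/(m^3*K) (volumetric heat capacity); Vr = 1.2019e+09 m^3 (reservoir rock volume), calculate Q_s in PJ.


Q_s = Vr * rhoc * dT / 1e12
Q_s = 1.2019e+09 * 2299.2 * 149.88 / 1e12
Q_s = 414.18 PJ


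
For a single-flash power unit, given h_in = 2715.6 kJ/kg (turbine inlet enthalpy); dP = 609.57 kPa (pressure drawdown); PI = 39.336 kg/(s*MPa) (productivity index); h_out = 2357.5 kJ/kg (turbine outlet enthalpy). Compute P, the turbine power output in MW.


Step 1: mdot = PI * dP / 1000 = 39.336 * 609.57 / 1000 = 23.97805 kg/s
Step 2: P = mdot*(h_in - h_out)/1000 = 23.97805*(2715.6 - 2357.5)/1000 = 8.5865 MW
P = 8.5865 MW


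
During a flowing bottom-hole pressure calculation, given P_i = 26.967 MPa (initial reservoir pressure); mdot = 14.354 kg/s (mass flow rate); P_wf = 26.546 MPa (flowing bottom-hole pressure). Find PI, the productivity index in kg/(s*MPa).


PI = mdot / (P_i - P_wf)
PI = 14.354 / (26.967 - 26.546)
PI = 34.095 kg/(s*MPa)


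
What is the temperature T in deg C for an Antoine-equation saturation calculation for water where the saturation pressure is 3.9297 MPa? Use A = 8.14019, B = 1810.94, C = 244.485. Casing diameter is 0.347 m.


T = B / (A - log10(P_sat * 760 / 0.101325)) - C
T = 1810.94 / (8.14019 - log10(3.9297 * 760 / 0.101325)) - 244.485
T = 248.86 deg C


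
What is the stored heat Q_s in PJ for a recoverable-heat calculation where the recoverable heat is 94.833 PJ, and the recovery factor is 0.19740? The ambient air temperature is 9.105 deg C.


Q_s = Q_rec / RF
Q_s = 94.833 / 0.19740
Q_s = 480.41 PJ


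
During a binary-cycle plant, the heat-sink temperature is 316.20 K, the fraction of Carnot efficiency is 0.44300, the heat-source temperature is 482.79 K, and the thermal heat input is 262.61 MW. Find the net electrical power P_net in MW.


Step 1: eta = (1 - Tc/Th)*f = (1 - 316.2/482.79)*0.443 = 0.1528602
Step 2: P_net = eta * Q_in = 0.1528602 * 262.61 = 40.143 MW
P_net = 40.143 MW


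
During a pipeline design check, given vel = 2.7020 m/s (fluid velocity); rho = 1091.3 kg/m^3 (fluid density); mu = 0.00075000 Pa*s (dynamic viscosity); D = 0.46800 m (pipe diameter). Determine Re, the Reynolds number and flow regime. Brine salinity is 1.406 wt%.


Step 1: Re = rho*vel*D/mu = 1091.3*2.702*0.468/0.00075 = 1.8400e+06
Step 2: Re = 1.8400e+06 > 4000, so flow is turbulent.
Re = 1.8400e+06 (turbulent)


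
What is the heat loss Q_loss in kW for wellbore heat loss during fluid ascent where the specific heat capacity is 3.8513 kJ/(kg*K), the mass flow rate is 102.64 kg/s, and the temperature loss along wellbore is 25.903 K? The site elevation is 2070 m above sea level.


Q_loss = mdot * cp * dT
Q_loss = 102.64 * 3.8513 * 25.903
Q_loss = 10239 kW


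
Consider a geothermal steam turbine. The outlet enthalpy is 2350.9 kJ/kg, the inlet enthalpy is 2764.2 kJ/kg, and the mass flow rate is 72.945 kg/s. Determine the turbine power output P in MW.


P = mdot * (h_in - h_out) / 1000
P = 72.945 * (2764.2 - 2350.9) / 1000
P = 30.148 MW


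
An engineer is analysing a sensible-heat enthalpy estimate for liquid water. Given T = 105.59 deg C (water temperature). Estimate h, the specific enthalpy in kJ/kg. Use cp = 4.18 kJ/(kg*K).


h = cp * T
h = 4.18 * 105.59
h = 441.37 kJ/kg


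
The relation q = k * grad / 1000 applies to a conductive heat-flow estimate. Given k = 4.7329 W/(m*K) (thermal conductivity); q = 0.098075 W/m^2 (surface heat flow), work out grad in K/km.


grad = q * 1000 / k
grad = 0.098075 * 1000 / 4.7329
grad = 20.72197 deg C/km
Convert: 20.72197 deg C/km * 1.0 = 20.722 K/km
grad = 20.722 K/km


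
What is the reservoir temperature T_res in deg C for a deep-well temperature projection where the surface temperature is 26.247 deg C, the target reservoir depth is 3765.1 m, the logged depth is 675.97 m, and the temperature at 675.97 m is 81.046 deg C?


Step 1: grad = (T_d1 - T_surf)/d1 * 1000 = (81.046 - 26.247)/675.97 * 1000 = 81.06721 deg C/km
Step 2: T_res = T_surf + grad*d2/1000 = 26.247 + 81.06721*3765.1/1000 = 331.47 deg C
T_res = 331.47 deg C


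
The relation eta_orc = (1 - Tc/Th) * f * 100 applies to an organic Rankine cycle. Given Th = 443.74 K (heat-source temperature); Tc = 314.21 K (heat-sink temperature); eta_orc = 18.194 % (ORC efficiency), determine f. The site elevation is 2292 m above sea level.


f = (eta_orc/100) / (1 - Tc/Th)
f = (18.194/100) / (1 - 314.21/443.74)
f = 0.62328


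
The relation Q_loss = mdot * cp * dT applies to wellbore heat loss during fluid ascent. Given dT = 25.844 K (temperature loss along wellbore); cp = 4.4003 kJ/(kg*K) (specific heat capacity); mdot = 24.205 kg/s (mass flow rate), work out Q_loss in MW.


Q_loss = mdot * cp * dT
Q_loss = 24.205 * 4.4003 * 25.844
Q_loss = 2752.625 kW
Convert: 2752.625 kW * 0.001 = 2.7526 MW
Q_loss = 2.7526 MW


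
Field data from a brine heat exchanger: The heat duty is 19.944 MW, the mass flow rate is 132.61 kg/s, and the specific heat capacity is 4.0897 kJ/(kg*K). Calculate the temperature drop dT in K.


dT = Q * 1000 / (mdot * cp)
dT = 19.944 * 1000 / (132.61 * 4.0897)
dT = 36.774 K


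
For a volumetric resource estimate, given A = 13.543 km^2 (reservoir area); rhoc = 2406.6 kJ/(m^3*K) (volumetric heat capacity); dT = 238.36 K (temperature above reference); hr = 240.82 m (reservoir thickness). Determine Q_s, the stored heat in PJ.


Step 1: Vr = A*1e6*hr = 13.543*1e6*240.82 = 3.261425e+09 m^3
Step 2: Q_s = Vr*rhoc*dT/1e12 = 3.261425e+09*2406.6*238.36/1e12 = 1870.9 PJ
Q_s = 1870.9 PJ


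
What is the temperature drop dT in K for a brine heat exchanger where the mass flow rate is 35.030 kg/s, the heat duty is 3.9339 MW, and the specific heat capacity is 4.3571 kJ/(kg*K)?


dT = Q * 1000 / (mdot * cp)
dT = 3.9339 * 1000 / (35.030 * 4.3571)
dT = 25.774 K


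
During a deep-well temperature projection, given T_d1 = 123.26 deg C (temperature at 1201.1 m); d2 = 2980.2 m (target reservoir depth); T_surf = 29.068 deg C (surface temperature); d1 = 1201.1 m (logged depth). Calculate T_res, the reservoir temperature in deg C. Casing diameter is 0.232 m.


Step 1: grad = (T_d1 - T_surf)/d1 * 1000 = (123.26 - 29.068)/1201.1 * 1000 = 78.42145 deg C/km
Step 2: T_res = T_surf + grad*d2/1000 = 29.068 + 78.42145*2980.2/1000 = 262.78 deg C
T_res = 262.78 deg C


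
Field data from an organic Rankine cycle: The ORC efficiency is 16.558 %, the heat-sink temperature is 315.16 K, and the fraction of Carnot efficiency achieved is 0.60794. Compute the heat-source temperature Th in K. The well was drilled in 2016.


Th = Tc / (1 - (eta_orc/100)/f)
Th = 315.16 / (1 - (16.558/100)/0.60794)
Th = 433.13 K


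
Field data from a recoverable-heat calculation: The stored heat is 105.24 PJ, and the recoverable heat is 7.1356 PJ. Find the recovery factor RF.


RF = Q_rec / Q_s
RF = 7.1356 / 105.24
RF = 0.067803


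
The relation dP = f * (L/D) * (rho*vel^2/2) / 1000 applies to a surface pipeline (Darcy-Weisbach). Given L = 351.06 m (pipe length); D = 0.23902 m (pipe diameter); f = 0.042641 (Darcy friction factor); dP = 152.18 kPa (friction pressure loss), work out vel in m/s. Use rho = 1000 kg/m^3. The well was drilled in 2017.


vel = sqrt(dP*1000*2*D / (f*L*rho))
vel = sqrt(152.18*1000*2*0.23902 / (0.042641*351.06*1000))
vel = 2.2045 m/s


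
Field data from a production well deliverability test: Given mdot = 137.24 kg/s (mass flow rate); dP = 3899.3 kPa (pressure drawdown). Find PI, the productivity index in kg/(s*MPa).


PI = mdot * 1000 / dP
PI = 137.24 * 1000 / 3899.3
PI = 35.196 kg/(s*MPa)


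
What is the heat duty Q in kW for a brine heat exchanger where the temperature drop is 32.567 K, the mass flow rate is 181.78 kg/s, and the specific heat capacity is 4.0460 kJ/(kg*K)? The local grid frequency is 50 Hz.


Q = mdot * cp * dT / 1000
Q = 181.78 * 4.0460 * 32.567 / 1000
Q = 23.95244 MW
Convert: 23.95244 MW * 1000.0 = 23952 kW
Q = 23952 kW


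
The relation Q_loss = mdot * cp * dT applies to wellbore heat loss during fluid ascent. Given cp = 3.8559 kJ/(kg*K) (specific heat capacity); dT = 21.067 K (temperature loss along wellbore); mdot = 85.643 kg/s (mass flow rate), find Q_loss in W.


Q_loss = mdot * cp * dT
Q_loss = 85.643 * 3.8559 * 21.067
Q_loss = 6956.973 kW
Convert: 6956.973 kW * 1000.0 = 6.9570e+06 W
Q_loss = 6.9570e+06 W
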